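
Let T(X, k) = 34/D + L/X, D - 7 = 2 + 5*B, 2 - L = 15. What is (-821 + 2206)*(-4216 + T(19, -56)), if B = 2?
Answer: -110914955/19 ≈ -5.8376e+6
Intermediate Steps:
L = -13 (L = 2 - 1*15 = 2 - 15 = -13)
D = 19 (D = 7 + (2 + 5*2) = 7 + (2 + 10) = 7 + 12 = 19)
T(X, k) = 34/19 - 13/X
(-821 + 2206)*(-4216 + T(19, -56)) = (-821 + 2206)*(-4216 + (34/19 - 13/19)) = 1385*(-4216 + (34/19 - 13*1/19)) = 1385*(-4216 + (34/19 - 13/19)) = 1385*(-4216 + 21/19) = 1385*(-80083/19) = -110914955/19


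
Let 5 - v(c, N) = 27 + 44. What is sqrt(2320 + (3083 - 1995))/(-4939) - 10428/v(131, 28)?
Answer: 158 - 4*sqrt(213)/4939 ≈ 157.99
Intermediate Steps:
v(c, N) = -66 (v(c, N) = 5 - (27 + 44) = 5 - 1*71 = 5 - 71 = -66)
sqrt(2320 + (3083 - 1995))/(-4939) - 10428/v(131, 28) = sqrt(2320 + (3083 - 1995))/(-4939) - 10428/(-66) = sqrt(2320 + 1088)*(-1/4939) - 10428*(-1/66) = sqrt(3408)*(-1/4939) + 158 = (4*sqrt(213))*(-1/4939) + 158 = -4*sqrt(213)/4939 + 158 = 158 - 4*sqrt(213)/4939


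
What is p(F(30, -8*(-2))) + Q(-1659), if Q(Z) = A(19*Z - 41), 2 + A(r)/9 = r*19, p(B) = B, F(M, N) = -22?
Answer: -5397142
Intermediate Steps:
A(r) = -18 + 171*r (A(r) = -18 + 9*(r*19) = -18 + 9*(19*r) = -18 + 171*r)
Q(Z) = -7029 + 3249*Z (Q(Z) = -18 + 171*(19*Z - 41) = -18 + 171*(-41 + 19*Z) = -18 + (-7011 + 3249*Z) = -7029 + 3249*Z)
p(F(30, -8*(-2))) + Q(-1659) = -22 + (-7029 + 3249*(-1659)) = -22 + (-7029 - 5390091) = -22 - 5397120 = -5397142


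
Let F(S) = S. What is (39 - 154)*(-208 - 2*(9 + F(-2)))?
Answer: 25530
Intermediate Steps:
(39 - 154)*(-208 - 2*(9 + F(-2))) = (39 - 154)*(-208 - 2*(9 - 2)) = -115*(-208 - 2*7) = -115*(-208 - 14) = -115*(-222) = 25530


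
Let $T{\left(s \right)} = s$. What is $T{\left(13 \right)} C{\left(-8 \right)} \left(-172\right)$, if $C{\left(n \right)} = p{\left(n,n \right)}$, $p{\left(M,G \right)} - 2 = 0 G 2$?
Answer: $-4472$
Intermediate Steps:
$p{\left(M,G \right)} = 2$ ($p{\left(M,G \right)} = 2 + 0 G 2 = 2 + 0 \cdot 2 = 2 + 0 = 2$)
$C{\left(n \right)} = 2$
$T{\left(13 \right)} C{\left(-8 \right)} \left(-172\right) = 13 \cdot 2 \left(-172\right) = 26 \left(-172\right) = -4472$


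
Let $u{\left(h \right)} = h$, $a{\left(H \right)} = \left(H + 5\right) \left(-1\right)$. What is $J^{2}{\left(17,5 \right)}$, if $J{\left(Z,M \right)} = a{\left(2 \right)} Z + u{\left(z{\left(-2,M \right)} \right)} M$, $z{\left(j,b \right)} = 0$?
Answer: $14161$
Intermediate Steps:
$a{\left(H \right)} = -5 - H$ ($a{\left(H \right)} = \left(5 + H\right) \left(-1\right) = -5 - H$)
$J{\left(Z,M \right)} = - 7 Z$ ($J{\left(Z,M \right)} = \left(-5 - 2\right) Z + 0 M = \left(-5 - 2\right) Z + 0 = - 7 Z + 0 = - 7 Z$)
$J^{2}{\left(17,5 \right)} = \left(\left(-7\right) 17\right)^{2} = \left(-119\right)^{2} = 14161$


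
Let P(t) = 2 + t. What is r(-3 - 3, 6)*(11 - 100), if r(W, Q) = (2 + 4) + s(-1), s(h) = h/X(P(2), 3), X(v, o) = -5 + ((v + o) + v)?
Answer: -3115/6 ≈ -519.17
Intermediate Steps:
X(v, o) = -5 + o + 2*v (X(v, o) = -5 + ((o + v) + v) = -5 + (o + 2*v) = -5 + o + 2*v)
s(h) = h/6 (s(h) = h/(-5 + 3 + 2*(2 + 2)) = h/(-5 + 3 + 2*4) = h/(-5 + 3 + 8) = h/6)
r(W, Q) = 35/6 (r(W, Q) = (2 + 4) + (1/6)*(-1) = 6 - 1/6 = 35/6)
r(-3 - 3, 6)*(11 - 100) = 35*(11 - 100)/6 = (35/6)*(-89) = -3115/6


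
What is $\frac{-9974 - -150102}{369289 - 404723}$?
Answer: $- \frac{70064}{17717} \approx -3.9546$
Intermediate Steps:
$\frac{-9974 - -150102}{369289 - 404723} = \frac{-9974 + 150102}{-35434} = 140128 \left(- \frac{1}{35434}\right) = - \frac{70064}{17717}$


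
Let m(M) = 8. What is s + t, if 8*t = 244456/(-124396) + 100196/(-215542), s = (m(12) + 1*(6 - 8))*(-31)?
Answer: -1248820241037/6703140658 ≈ -186.30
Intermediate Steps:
s = -186 (s = (8 + 1*(6 - 8))*(-31) = (8 + 1*(-2))*(-31) = (8 - 2)*(-31) = 6*(-31) = -186)
t = -2036078649/6703140658 (t = (244456/(-124396) + 100196/(-215542))/8 = (244456*(-1/124396) + 100196*(-1/215542))/8 = (-61114/31099 - 50098/107771)/8 = (⅛)*(-8144314596/3351570329) = -2036078649/6703140658 ≈ -0.30375)
s + t = -186 - 2036078649/6703140658 = -1248820241037/6703140658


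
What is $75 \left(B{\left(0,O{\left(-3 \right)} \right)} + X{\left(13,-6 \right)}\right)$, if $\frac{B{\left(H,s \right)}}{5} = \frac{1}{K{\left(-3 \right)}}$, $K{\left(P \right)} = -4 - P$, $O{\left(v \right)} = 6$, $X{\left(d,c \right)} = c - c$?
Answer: $-375$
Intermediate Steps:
$X{\left(d,c \right)} = 0$
$B{\left(H,s \right)} = -5$ ($B{\left(H,s \right)} = \frac{5}{-4 - -3} = \frac{5}{-4 + 3} = \frac{5}{-1} = 5 \left(-1\right) = -5$)
$75 \left(B{\left(0,O{\left(-3 \right)} \right)} + X{\left(13,-6 \right)}\right) = 75 \left(-5 + 0\right) = 75 \left(-5\right) = -375$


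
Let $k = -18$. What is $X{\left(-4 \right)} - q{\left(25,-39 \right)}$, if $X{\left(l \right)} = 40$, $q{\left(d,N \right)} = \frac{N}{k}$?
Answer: $\frac{227}{6} \approx 37.833$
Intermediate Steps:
$q{\left(d,N \right)} = - \frac{N}{18}$ ($q{\left(d,N \right)} = \frac{N}{-18} = N \left(- \frac{1}{18}\right) = - \frac{N}{18}$)
$X{\left(-4 \right)} - q{\left(25,-39 \right)} = 40 - \left(- \frac{1}{18}\right) \left(-39\right) = 40 - \frac{13}{6} = \frac{227}{6}$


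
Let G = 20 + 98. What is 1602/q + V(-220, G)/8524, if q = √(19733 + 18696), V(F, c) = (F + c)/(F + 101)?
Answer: 3/29834 + 1602*√38429/38429 ≈ 8.1722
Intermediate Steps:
G = 118
V(F, c) = (F + c)/(101 + F)
q = √38429 ≈ 196.03
1602/q + V(-220, G)/8524 = 1602/(√38429) + ((-220 + 118)/(101 - 220))/8524 = 1602*(√38429/38429) + (-102/(-119))*(1/8524) = 1602*√38429/38429 - 1/119*(-102)*(1/8524) = 1602*√38429/38429 + (6/7)*(1/8524) = 1602*√38429/38429 + 3/29834 = 3/29834 + 1602*√38429/38429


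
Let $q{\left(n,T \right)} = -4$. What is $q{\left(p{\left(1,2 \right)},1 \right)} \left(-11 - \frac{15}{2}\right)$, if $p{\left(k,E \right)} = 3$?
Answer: $74$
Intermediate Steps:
$q{\left(p{\left(1,2 \right)},1 \right)} \left(-11 - \frac{15}{2}\right) = - 4 \left(-11 - \frac{15}{2}\right) = \left(-4\right) \left(- \frac{37}{2}\right) = 74$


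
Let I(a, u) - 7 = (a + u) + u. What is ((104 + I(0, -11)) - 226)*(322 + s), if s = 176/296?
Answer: -1635232/37 ≈ -44195.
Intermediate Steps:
s = 22/37 (s = 176*(1/296) = 22/37 ≈ 0.59459)
I(a, u) = 7 + a + 2*u (I(a, u) = 7 + ((a + u) + u) = 7 + (a + 2*u) = 7 + a + 2*u)
((104 + I(0, -11)) - 226)*(322 + s) = ((104 + (7 + 0 + 2*(-11))) - 226)*(322 + 22/37) = ((104 + (7 + 0 - 22)) - 226)*(11936/37) = ((104 - 15) - 226)*(11936/37) = (89 - 226)*(11936/37) = -137*11936/37 = -1635232/37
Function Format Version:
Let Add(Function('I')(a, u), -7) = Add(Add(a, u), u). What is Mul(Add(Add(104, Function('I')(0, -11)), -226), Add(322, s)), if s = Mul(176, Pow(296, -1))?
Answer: Rational(-1635232, 37) ≈ -44195.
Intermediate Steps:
s = Rational(22, 37) (s = Mul(176, Rational(1, 296)) = Rational(22, 37) ≈ 0.59459)
Function('I')(a, u) = Add(7, a, Mul(2, u)) (Function('I')(a, u) = Add(7, Add(Add(a, u), u)) = Add(7, Add(a, Mul(2, u))) = Add(7, a, Mul(2, u)))
Mul(Add(Add(104, Function('I')(0, -11)), -226), Add(322, s)) = Mul(Add(Add(104, Add(7, 0, Mul(2, -11))), -226), Add(322, Rational(22, 37))) = Mul(Add(Add(104, Add(7, 0, -22)), -226), Rational(11936, 37)) = Mul(Add(Add(104, -15), -226), Rational(11936, 37)) = Mul(Add(89, -226), Rational(11936, 37)) = Mul(-137, Rational(11936, 37)) = Rational(-1635232, 37)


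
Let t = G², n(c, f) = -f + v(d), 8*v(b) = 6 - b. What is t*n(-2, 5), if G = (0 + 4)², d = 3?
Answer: -1184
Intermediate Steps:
G = 16 (G = 4² = 16)
v(b) = ¾ - b/8 (v(b) = (6 - b)/8 = ¾ - b/8)
n(c, f) = 3/8 - f (n(c, f) = -f + (¾ - ⅛*3) = -f + (¾ - 3/8) = -f + 3/8 = 3/8 - f)
t = 256 (t = 16² = 256)
t*n(-2, 5) = 256*(3/8 - 1*5) = 256*(3/8 - 5) = 256*(-37/8) = -1184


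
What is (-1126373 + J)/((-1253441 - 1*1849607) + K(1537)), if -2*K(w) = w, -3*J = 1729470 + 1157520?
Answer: 4177406/6207633 ≈ 0.67295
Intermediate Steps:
J = -962330 (J = -(1729470 + 1157520)/3 = -⅓*2886990 = -962330)
K(w) = -w/2
(-1126373 + J)/((-1253441 - 1*1849607) + K(1537)) = (-1126373 - 962330)/((-1253441 - 1*1849607) - ½*1537) = -2088703/((-1253441 - 1849607) - 1537/2) = -2088703/(-3103048 - 1537/2) = -2088703/(-6207633/2) = -2088703*(-2/6207633) = 4177406/6207633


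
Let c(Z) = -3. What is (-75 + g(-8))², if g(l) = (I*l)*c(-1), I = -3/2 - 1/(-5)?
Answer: 281961/25 ≈ 11278.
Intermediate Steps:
I = -13/10 (I = -3*½ - 1*(-⅕) = -3/2 + ⅕ = -13/10 ≈ -1.3000)
g(l) = 39*l/10 (g(l) = -13*l/10*(-3) = 39*l/10)
(-75 + g(-8))² = (-75 + (39/10)*(-8))² = (-75 - 156/5)² = (-531/5)² = 281961/25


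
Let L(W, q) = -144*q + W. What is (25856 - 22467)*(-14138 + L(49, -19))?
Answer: -38475317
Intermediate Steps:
L(W, q) = W - 144*q
(25856 - 22467)*(-14138 + L(49, -19)) = (25856 - 22467)*(-14138 + (49 - 144*(-19))) = 3389*(-14138 + (49 + 2736)) = 3389*(-14138 + 2785) = 3389*(-11353) = -38475317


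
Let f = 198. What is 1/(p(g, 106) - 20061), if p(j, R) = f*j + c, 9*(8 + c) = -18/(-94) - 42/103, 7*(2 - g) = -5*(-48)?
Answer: -101661/2690112256 ≈ -3.7791e-5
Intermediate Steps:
g = -226/7 (g = 2 - (-5)*(-48)/7 = 2 - ⅐*240 = 2 - 240/7 = -226/7 ≈ -32.286)
c = -116533/14523 (c = -8 + (-18/(-94) - 42/103)/9 = -8 + (-18*(-1/94) - 42*1/103)/9 = -8 + (9/47 - 42/103)/9 = -8 + (⅑)*(-1047/4841) = -8 - 349/14523 = -116533/14523 ≈ -8.0240)
p(j, R) = -116533/14523 + 198*j (p(j, R) = 198*j - 116533/14523 = -116533/14523 + 198*j)
1/(p(g, 106) - 20061) = 1/((-116533/14523 + 198*(-226/7)) - 20061) = 1/((-116533/14523 - 44748/7) - 20061) = 1/(-650690935/101661 - 20061) = 1/(-2690112256/101661) = -101661/2690112256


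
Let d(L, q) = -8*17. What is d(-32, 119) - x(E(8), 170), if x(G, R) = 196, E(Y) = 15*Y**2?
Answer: -332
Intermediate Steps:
d(L, q) = -136
d(-32, 119) - x(E(8), 170) = -136 - 1*196 = -136 - 196 = -332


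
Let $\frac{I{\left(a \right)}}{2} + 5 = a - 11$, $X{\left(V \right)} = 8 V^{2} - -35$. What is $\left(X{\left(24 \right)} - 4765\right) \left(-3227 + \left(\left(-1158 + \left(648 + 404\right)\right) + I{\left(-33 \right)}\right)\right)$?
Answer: $418582$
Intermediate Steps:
$X{\left(V \right)} = 35 + 8 V^{2}$ ($X{\left(V \right)} = 8 V^{2} + 35 = 35 + 8 V^{2}$)
$I{\left(a \right)} = -32 + 2 a$ ($I{\left(a \right)} = -10 + 2 \left(a - 11\right) = -10 + 2 \left(-11 + a\right) = -10 + \left(-22 + 2 a\right) = -32 + 2 a$)
$\left(X{\left(24 \right)} - 4765\right) \left(-3227 + \left(\left(-1158 + \left(648 + 404\right)\right) + I{\left(-33 \right)}\right)\right) = \left(\left(35 + 8 \cdot 24^{2}\right) - 4765\right) \left(-3227 + \left(\left(-1158 + \left(648 + 404\right)\right) + \left(-32 + 2 \left(-33\right)\right)\right)\right) = \left(\left(35 + 8 \cdot 576\right) - 4765\right) \left(-3227 + \left(\left(-1158 + 1052\right) - 98\right)\right) = \left(\left(35 + 4608\right) - 4765\right) \left(-3227 - 204\right) = \left(4643 - 4765\right) \left(-3227 - 204\right) = \left(-122\right) \left(-3431\right) = 418582$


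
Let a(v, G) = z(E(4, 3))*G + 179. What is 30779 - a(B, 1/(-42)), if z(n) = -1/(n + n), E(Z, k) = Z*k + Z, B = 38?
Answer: 41126399/1344 ≈ 30600.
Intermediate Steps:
E(Z, k) = Z + Z*k
z(n) = -1/(2*n)
a(v, G) = 179 - G/32 (a(v, G) = (-1/(4*(1 + 3))/2)*G + 179 = (-1/(2*(4*4)))*G + 179 = (-½/16)*G + 179 = (-½*1/16)*G + 179 = -G/32 + 179 = 179 - G/32)
30779 - a(B, 1/(-42)) = 30779 - (179 - 1/32/(-42)) = 30779 - (179 - 1/32*(-1/42)) = 30779 - (179 + 1/1344) = 30779 - 1*240577/1344 = 30779 - 240577/1344 = 41126399/1344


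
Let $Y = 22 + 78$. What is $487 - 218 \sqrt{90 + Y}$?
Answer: $487 - 218 \sqrt{190} \approx -2517.9$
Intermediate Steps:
$Y = 100$
$487 - 218 \sqrt{90 + Y} = 487 - 218 \sqrt{90 + 100} = 487 - 218 \sqrt{190}$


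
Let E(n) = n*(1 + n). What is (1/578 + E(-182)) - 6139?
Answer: 15492135/578 ≈ 26803.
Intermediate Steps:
(1/578 + E(-182)) - 6139 = (1/578 - 182*(1 - 182)) - 6139 = (1/578 - 182*(-181)) - 6139 = (1/578 + 32942) - 6139 = 19040477/578 - 6139 = 15492135/578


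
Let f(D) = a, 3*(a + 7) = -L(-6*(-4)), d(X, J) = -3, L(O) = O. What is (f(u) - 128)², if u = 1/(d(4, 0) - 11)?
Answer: 20449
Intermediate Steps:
a = -15 (a = -7 + (-(-1)*6*(-4))/3 = -7 + (-(-1)*(-24))/3 = -7 + (-1*24)/3 = -7 + (⅓)*(-24) = -7 - 8 = -15)
u = -1/14 (u = 1/(-3 - 11) = 1/(-14) = -1/14 ≈ -0.071429)
f(D) = -15
(f(u) - 128)² = (-15 - 128)² = (-143)² = 20449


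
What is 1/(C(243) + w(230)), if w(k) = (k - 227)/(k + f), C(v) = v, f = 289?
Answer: 173/42040 ≈ 0.0041151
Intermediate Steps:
w(k) = (-227 + k)/(289 + k) (w(k) = (k - 227)/(k + 289) = (-227 + k)/(289 + k))
1/(C(243) + w(230)) = 1/(243 + (-227 + 230)/(289 + 230)) = 1/(243 + 3/519) = 1/(243 + (1/519)*3) = 1/(243 + 1/173) = 1/(42040/173) = 173/42040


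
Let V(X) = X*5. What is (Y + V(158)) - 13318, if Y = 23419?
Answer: 10891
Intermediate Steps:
V(X) = 5*X
(Y + V(158)) - 13318 = (23419 + 5*158) - 13318 = (23419 + 790) - 13318 = 24209 - 13318 = 10891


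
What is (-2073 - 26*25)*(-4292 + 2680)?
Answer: 4389476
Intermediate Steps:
(-2073 - 26*25)*(-4292 + 2680) = (-2073 - 650)*(-1612) = -2723*(-1612) = 4389476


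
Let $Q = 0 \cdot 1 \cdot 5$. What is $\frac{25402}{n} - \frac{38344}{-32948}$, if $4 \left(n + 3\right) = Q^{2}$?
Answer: $- \frac{209207516}{24711} \approx -8466.2$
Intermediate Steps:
$Q = 0$ ($Q = 0 \cdot 5 = 0$)
$n = -3$ ($n = -3 + \frac{0^{2}}{4} = -3 + \frac{1}{4} \cdot 0 = -3 + 0 = -3$)
$\frac{25402}{n} - \frac{38344}{-32948} = \frac{25402}{-3} - \frac{38344}{-32948} = 25402 \left(- \frac{1}{3}\right) - - \frac{9586}{8237} = - \frac{25402}{3} + \frac{9586}{8237} = - \frac{209207516}{24711}$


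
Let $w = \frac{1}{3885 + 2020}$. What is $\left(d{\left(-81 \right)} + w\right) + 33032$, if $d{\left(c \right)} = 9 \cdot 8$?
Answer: $\frac{195479121}{5905} \approx 33104.0$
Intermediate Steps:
$d{\left(c \right)} = 72$
$w = \frac{1}{5905} \approx 0.00016935$
$\left(d{\left(-81 \right)} + w\right) + 33032 = \left(72 + \frac{1}{5905}\right) + 33032 = \frac{425161}{5905} + 33032 = \frac{195479121}{5905}$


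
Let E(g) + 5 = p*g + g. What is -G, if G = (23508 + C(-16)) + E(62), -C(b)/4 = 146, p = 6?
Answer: -23353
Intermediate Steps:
E(g) = -5 + 7*g (E(g) = -5 + (6*g + g) = -5 + 7*g)
C(b) = -584 (C(b) = -4*146 = -584)
G = 23353 (G = (23508 - 584) + (-5 + 7*62) = 22924 + (-5 + 434) = 22924 + 429 = 23353)
-G = -1*23353 = -23353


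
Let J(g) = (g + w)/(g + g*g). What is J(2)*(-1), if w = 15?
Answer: -17/6 ≈ -2.8333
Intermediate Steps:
J(g) = (15 + g)/(g + g²) (J(g) = (g + 15)/(g + g*g) = (15 + g)/(g + g²))
J(2)*(-1) = ((15 + 2)/(2*(1 + 2)))*(-1) = ((½)*17/3)*(-1) = ((½)*(⅓)*17)*(-1) = (17/6)*(-1) = -17/6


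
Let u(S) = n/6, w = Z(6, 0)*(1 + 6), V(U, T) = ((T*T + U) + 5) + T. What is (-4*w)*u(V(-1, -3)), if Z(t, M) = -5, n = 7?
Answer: 490/3 ≈ 163.33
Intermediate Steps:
V(U, T) = 5 + T + U + T² (V(U, T) = ((T² + U) + 5) + T = ((U + T²) + 5) + T = (5 + U + T²) + T = 5 + T + U + T²)
w = -35 (w = -5*(1 + 6) = -5*7 = -35)
u(S) = 7/6
(-4*w)*u(V(-1, -3)) = -4*(-35)*(7/6) = 140*(7/6) = 490/3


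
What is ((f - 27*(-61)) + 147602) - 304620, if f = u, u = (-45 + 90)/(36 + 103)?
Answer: -21596524/139 ≈ -1.5537e+5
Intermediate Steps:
u = 45/139 ≈ 0.32374
f = 45/139 ≈ 0.32374
((f - 27*(-61)) + 147602) - 304620 = ((45/139 - 27*(-61)) + 147602) - 304620 = ((45/139 + 1647) + 147602) - 304620 = (228978/139 + 147602) - 304620 = 20745656/139 - 304620 = -21596524/139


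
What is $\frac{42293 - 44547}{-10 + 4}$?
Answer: $\frac{1127}{3} \approx 375.67$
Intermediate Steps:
$\frac{42293 - 44547}{-10 + 4} = - \frac{2254}{-6} = \left(-2254\right) \left(- \frac{1}{6}\right) = \frac{1127}{3}$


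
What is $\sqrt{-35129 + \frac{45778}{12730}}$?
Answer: $\frac{2 i \sqrt{355760848135}}{6365} \approx 187.42 i$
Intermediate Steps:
$\sqrt{-35129 + \frac{45778}{12730}} = \sqrt{-35129 + 45778 \cdot \frac{1}{12730}} = \sqrt{-35129 + \frac{22889}{6365}} = \sqrt{- \frac{223573196}{6365}} = \frac{2 i \sqrt{355760848135}}{6365}$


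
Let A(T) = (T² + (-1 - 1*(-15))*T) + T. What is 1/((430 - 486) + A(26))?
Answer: 1/1010 ≈ 0.00099010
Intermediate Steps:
A(T) = T² + 15*T (A(T) = (T² + (-1 + 15)*T) + T = (T² + 14*T) + T = T² + 15*T)
1/((430 - 486) + A(26)) = 1/((430 - 486) + 26*(15 + 26)) = 1/(-56 + 26*41) = 1/(-56 + 1066) = 1/1010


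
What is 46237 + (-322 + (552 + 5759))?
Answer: 52226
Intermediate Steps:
46237 + (-322 + (552 + 5759)) = 46237 + (-322 + 6311) = 46237 + 5989 = 52226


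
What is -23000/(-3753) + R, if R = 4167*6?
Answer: 93855506/3753 ≈ 25008.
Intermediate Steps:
R = 25002
-23000/(-3753) + R = -23000/(-3753) + 25002 = -23000*(-1/3753) + 25002 = 23000/3753 + 25002 = 93855506/3753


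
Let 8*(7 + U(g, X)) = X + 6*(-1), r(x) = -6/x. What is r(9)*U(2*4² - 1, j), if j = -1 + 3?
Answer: 5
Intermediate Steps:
j = 2
U(g, X) = -31/4 + X/8 (U(g, X) = -7 + (X + 6*(-1))/8 = -7 + (X - 6)/8 = -7 + (-6 + X)/8 = -7 + (-¾ + X/8) = -31/4 + X/8)
r(9)*U(2*4² - 1, j) = (-6/9)*(-31/4 + (⅛)*2) = (-6*⅑)*(-31/4 + ¼) = -⅔*(-15/2) = 5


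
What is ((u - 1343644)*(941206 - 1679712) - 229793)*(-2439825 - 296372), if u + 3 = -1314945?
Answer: -5372210647069634523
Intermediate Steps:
u = -1314948 (u = -3 - 1314945 = -1314948)
((u - 1343644)*(941206 - 1679712) - 229793)*(-2439825 - 296372) = ((-1314948 - 1343644)*(941206 - 1679712) - 229793)*(-2439825 - 296372) = (-2658592*(-738506) - 229793)*(-2736197) = (1963386143552 - 229793)*(-2736197) = 1963385913759*(-2736197) = -5372210647069634523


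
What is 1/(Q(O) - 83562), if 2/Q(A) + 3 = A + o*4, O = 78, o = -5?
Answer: -55/4595908 ≈ -1.1967e-5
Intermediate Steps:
Q(A) = 2/(-23 + A) (Q(A) = 2/(-3 + (A - 5*4)) = 2/(-3 + (A - 20)) = 2/(-3 + (-20 + A)) = 2/(-23 + A))
1/(Q(O) - 83562) = 1/(2/(-23 + 78) - 83562) = 1/(2/55 - 83562) = 1/(-4595908/55) = -55/4595908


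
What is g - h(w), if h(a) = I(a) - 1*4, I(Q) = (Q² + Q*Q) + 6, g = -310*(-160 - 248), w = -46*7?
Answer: -80890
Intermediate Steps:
w = -322
g = 126480 (g = -310*(-408) = 126480)
I(Q) = 6 + 2*Q² (I(Q) = (Q² + Q²) + 6 = 2*Q² + 6 = 6 + 2*Q²)
h(a) = 2 + 2*a² (h(a) = (6 + 2*a²) - 1*4 = (6 + 2*a²) - 4 = 2 + 2*a²)
g - h(w) = 126480 - (2 + 2*(-322)²) = 126480 - (2 + 2*103684) = 126480 - (2 + 207368) = 126480 - 1*207370 = 126480 - 207370 = -80890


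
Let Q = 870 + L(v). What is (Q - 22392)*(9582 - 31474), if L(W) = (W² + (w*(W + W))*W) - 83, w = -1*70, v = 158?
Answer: 76438129092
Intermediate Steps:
w = -70
L(W) = -83 - 139*W² (L(W) = (W² + (-70*(W + W))*W) - 83 = (W² + (-140*W)*W) - 83 = (W² - 140*W²) - 83 = -139*W² - 83 = -83 - 139*W²)
Q = -3469209 (Q = 870 + (-83 - 139*158²) = 870 + (-83 - 139*24964) = 870 + (-83 - 3469996) = 870 - 3470079 = -3469209)
(Q - 22392)*(9582 - 31474) = (-3469209 - 22392)*(9582 - 31474) = -3491601*(-21892) = 76438129092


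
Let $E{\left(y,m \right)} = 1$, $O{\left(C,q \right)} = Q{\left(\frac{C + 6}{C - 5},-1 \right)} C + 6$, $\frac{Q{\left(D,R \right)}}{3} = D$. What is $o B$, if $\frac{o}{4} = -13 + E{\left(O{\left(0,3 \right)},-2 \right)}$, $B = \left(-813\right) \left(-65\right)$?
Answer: $-2536560$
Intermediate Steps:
$Q{\left(D,R \right)} = 3 D$
$O{\left(C,q \right)} = 6 + \frac{3 C \left(6 + C\right)}{-5 + C}$ ($O{\left(C,q \right)} = 3 \frac{C + 6}{C - 5} C + 6 = 3 \frac{6 + C}{-5 + C} C + 6 = \frac{3 \left(6 + C\right)}{-5 + C} C + 6 = \frac{3 C \left(6 + C\right)}{-5 + C} + 6 = 6 + \frac{3 C \left(6 + C\right)}{-5 + C}$)
$B = 52845$
$o = -48$ ($o = 4 \left(-13 + 1\right) = 4 \left(-12\right) = -48$)
$o B = \left(-48\right) 52845 = -2536560$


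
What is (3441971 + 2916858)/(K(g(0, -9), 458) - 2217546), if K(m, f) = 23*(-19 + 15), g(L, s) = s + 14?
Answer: -6358829/2217638 ≈ -2.8674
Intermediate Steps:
g(L, s) = 14 + s
K(m, f) = -92 (K(m, f) = 23*(-4) = -92)
(3441971 + 2916858)/(K(g(0, -9), 458) - 2217546) = (3441971 + 2916858)/(-92 - 2217546) = 6358829/(-2217638) = 6358829*(-1/2217638) = -6358829/2217638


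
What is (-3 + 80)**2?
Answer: 5929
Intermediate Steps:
(-3 + 80)**2 = 77**2 = 5929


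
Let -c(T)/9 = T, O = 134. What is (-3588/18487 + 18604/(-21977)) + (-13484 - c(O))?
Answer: -4988836659746/406288799 ≈ -12279.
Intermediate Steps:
c(T) = -9*T
(-3588/18487 + 18604/(-21977)) + (-13484 - c(O)) = (-3588/18487 + 18604/(-21977)) + (-13484 - (-9)*134) = (-3588*1/18487 + 18604*(-1/21977)) + (-13484 - 1*(-1206)) = (-3588/18487 - 18604/21977) + (-13484 + 1206) = -422785624/406288799 - 12278 = -4988836659746/406288799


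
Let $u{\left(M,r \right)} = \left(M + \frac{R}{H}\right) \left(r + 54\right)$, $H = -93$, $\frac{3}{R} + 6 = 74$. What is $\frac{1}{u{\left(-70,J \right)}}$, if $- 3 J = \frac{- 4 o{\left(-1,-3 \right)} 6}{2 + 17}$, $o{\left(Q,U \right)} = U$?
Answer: $- \frac{20026}{73928061} \approx -0.00027088$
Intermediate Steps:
$R = \frac{3}{68}$ ($R = \frac{3}{-6 + 74} = \frac{3}{68} \approx 0.044118$)
$J = - \frac{24}{19}$ ($J = - \frac{\left(-4\right) \left(-3\right) 6 \frac{1}{2 + 17}}{3} = - \frac{12 \cdot 6 \cdot \frac{1}{19}}{3} = - \frac{72 \cdot \frac{1}{19}}{3} = \left(- \frac{1}{3}\right) \frac{72}{19} = - \frac{24}{19} \approx -1.2632$)
$u{\left(M,r \right)} = \left(54 + r\right) \left(- \frac{1}{2108} + M\right)$ ($u{\left(M,r \right)} = \left(M + \frac{3}{68 \left(-93\right)}\right) \left(r + 54\right) = \left(M + \frac{3}{68} \left(- \frac{1}{93}\right)\right) \left(54 + r\right) = \left(M - \frac{1}{2108}\right) \left(54 + r\right) = \left(- \frac{1}{2108} + M\right) \left(54 + r\right) = \left(54 + r\right) \left(- \frac{1}{2108} + M\right)$)
$\frac{1}{u{\left(-70,J \right)}} = \frac{1}{- \frac{27}{1054} - - \frac{6}{10013} - 70 \left(54 - \frac{24}{19}\right)} = \frac{1}{- \frac{27}{1054} + \frac{6}{10013} - \frac{70140}{19}} = \frac{1}{- \frac{73928061}{20026}} = - \frac{20026}{73928061}$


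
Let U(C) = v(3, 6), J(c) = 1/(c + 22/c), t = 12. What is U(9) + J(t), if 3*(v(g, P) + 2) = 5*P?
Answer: 670/83 ≈ 8.0723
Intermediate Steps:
v(g, P) = -2 + 5*P/3 (v(g, P) = -2 + (5*P)/3 = -2 + 5*P/3)
U(C) = 8 (U(C) = -2 + (5/3)*6 = -2 + 10 = 8)
U(9) + J(t) = 8 + 12/(22 + 12**2) = 8 + 12/(22 + 144) = 8 + 12/166 = 8 + 12*(1/166) = 8 + 6/83 = 670/83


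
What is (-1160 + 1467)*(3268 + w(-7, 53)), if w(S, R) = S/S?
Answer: 1003583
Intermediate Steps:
w(S, R) = 1
(-1160 + 1467)*(3268 + w(-7, 53)) = (-1160 + 1467)*(3268 + 1) = 307*3269 = 1003583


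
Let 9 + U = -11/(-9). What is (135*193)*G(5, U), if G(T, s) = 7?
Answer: 182385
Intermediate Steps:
U = -70/9 (U = -9 - 11/(-9) = -9 - 11*(-1/9) = -9 + 11/9 = -70/9 ≈ -7.7778)
(135*193)*G(5, U) = (135*193)*7 = 26055*7 = 182385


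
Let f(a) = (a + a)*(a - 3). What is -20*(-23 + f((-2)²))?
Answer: 300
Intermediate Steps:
f(a) = 2*a*(-3 + a) (f(a) = (2*a)*(-3 + a) = 2*a*(-3 + a))
-20*(-23 + f((-2)²)) = -20*(-23 + 2*(-2)²*(-3 + (-2)²)) = -20*(-23 + 2*4*(-3 + 4)) = -20*(-23 + 2*4*1) = -20*(-23 + 8) = -20*(-15) = 300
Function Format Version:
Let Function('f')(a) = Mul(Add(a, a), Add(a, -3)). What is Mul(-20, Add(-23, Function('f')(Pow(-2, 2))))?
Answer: 300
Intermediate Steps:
Function('f')(a) = Mul(2, a, Add(-3, a)) (Function('f')(a) = Mul(Mul(2, a), Add(-3, a)) = Mul(2, a, Add(-3, a)))
Mul(-20, Add(-23, Function('f')(Pow(-2, 2)))) = Mul(-20, Add(-23, Mul(2, Pow(-2, 2), Add(-3, Pow(-2, 2))))) = Mul(-20, Add(-23, Mul(2, 4, Add(-3, 4)))) = Mul(-20, Add(-23, Mul(2, 4, 1))) = Mul(-20, Add(-23, 8)) = Mul(-20, -15) = 300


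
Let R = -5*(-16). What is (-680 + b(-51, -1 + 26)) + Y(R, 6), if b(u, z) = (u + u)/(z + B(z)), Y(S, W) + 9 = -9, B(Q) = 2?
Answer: -6316/9 ≈ -701.78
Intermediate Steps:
R = 80
Y(S, W) = -18 (Y(S, W) = -9 - 9 = -18)
b(u, z) = 2*u/(2 + z) (b(u, z) = (u + u)/(z + 2) = (2*u)/(2 + z) = 2*u/(2 + z))
(-680 + b(-51, -1 + 26)) + Y(R, 6) = (-680 + 2*(-51)/(2 + (-1 + 26))) - 18 = (-680 + 2*(-51)/(2 + 25)) - 18 = (-680 + 2*(-51)/27) - 18 = (-680 + 2*(-51)*(1/27)) - 18 = (-680 - 34/9) - 18 = -6154/9 - 18 = -6316/9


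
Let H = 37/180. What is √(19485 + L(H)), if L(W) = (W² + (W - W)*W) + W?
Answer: √631322029/180 ≈ 139.59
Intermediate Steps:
H = 37/180 (H = 37*(1/180) = 37/180 ≈ 0.20556)
L(W) = W + W² (L(W) = (W² + 0*W) + W = (W² + 0) + W = W² + W = W + W²)
√(19485 + L(H)) = √(19485 + 37*(1 + 37/180)/180) = √(19485 + (37/180)*(217/180)) = √(19485 + 8029/32400) = √(631322029/32400) = √631322029/180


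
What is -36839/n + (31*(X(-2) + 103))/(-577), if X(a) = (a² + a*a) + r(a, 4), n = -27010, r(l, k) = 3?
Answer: -74197237/15584770 ≈ -4.7609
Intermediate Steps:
X(a) = 3 + 2*a² (X(a) = (a² + a*a) + 3 = (a² + a²) + 3 = 2*a² + 3 = 3 + 2*a²)
-36839/n + (31*(X(-2) + 103))/(-577) = -36839/(-27010) + (31*((3 + 2*(-2)²) + 103))/(-577) = -36839*(-1/27010) + (31*((3 + 2*4) + 103))*(-1/577) = 36839/27010 + (31*((3 + 8) + 103))*(-1/577) = 36839/27010 + (31*(11 + 103))*(-1/577) = 36839/27010 + (31*114)*(-1/577) = 36839/27010 + 3534*(-1/577) = 36839/27010 - 3534/577 = -74197237/15584770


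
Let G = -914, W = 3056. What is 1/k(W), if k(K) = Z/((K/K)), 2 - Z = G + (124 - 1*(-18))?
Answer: 1/774 ≈ 0.0012920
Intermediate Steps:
Z = 774 (Z = 2 - (-914 + (124 - 1*(-18))) = 2 - (-914 + (124 + 18)) = 2 - (-914 + 142) = 2 - 1*(-772) = 2 + 772 = 774)
k(K) = 774 (k(K) = 774/((K/K)) = 774/1 = 774*1 = 774)
1/k(W) = 1/774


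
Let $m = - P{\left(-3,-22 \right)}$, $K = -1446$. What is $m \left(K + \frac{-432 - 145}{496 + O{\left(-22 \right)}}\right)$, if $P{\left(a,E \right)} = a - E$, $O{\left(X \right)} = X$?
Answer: $\frac{13033639}{474} \approx 27497.0$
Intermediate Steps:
$m = -19$ ($m = - (-3 - -22) = - (-3 + 22) = \left(-1\right) 19 = -19$)
$m \left(K + \frac{-432 - 145}{496 + O{\left(-22 \right)}}\right) = - 19 \left(-1446 + \frac{-432 - 145}{496 - 22}\right) = - 19 \left(-1446 - \frac{577}{474}\right) = \left(-19\right) \left(- \frac{685981}{474}\right) = \frac{13033639}{474}$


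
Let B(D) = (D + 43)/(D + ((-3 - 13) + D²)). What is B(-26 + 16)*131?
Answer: 4323/74 ≈ 58.419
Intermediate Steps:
B(D) = (43 + D)/(-16 + D + D²) (B(D) = (43 + D)/(D + (-16 + D²)) = (43 + D)/(-16 + D + D²))
B(-26 + 16)*131 = ((43 + (-26 + 16))/(-16 + (-26 + 16) + (-26 + 16)²))*131 = ((43 - 10)/(-16 - 10 + (-10)²))*131 = (33/(-16 - 10 + 100))*131 = (33/74)*131 = 4323/74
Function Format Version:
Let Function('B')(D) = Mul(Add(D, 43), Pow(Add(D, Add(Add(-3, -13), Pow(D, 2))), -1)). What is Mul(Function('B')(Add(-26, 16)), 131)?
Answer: Rational(4323, 74) ≈ 58.419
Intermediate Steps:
Function('B')(D) = Mul(Pow(Add(-16, D, Pow(D, 2)), -1), Add(43, D)) (Function('B')(D) = Mul(Add(43, D), Pow(Add(D, Add(-16, Pow(D, 2))), -1)) = Mul(Add(43, D), Pow(Add(-16, D, Pow(D, 2)), -1)) = Mul(Pow(Add(-16, D, Pow(D, 2)), -1), Add(43, D)))
Mul(Function('B')(Add(-26, 16)), 131) = Mul(Mul(Pow(Add(-16, Add(-26, 16), Pow(Add(-26, 16), 2)), -1), Add(43, Add(-26, 16))), 131) = Mul(Mul(Pow(Add(-16, -10, Pow(-10, 2)), -1), Add(43, -10)), 131) = Mul(Mul(Pow(Add(-16, -10, 100), -1), 33), 131) = Mul(Mul(Pow(74, -1), 33), 131) = Mul(Mul(Rational(1, 74), 33), 131) = Mul(Rational(33, 74), 131) = Rational(4323, 74)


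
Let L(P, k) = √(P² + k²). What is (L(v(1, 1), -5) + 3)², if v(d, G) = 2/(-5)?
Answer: (15 + √629)²/25 ≈ 64.256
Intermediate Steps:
v(d, G) = -⅖ (v(d, G) = 2*(-⅕) = -⅖)
(L(v(1, 1), -5) + 3)² = (√((-⅖)² + (-5)²) + 3)² = (√(4/25 + 25) + 3)² = (√(629/25) + 3)² = (√629/5 + 3)² = (3 + √629/5)²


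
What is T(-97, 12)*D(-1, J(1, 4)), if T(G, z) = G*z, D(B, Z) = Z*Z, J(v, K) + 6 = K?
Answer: -4656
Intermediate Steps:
J(v, K) = -6 + K
D(B, Z) = Z**2
T(-97, 12)*D(-1, J(1, 4)) = (-97*12)*(-6 + 4)**2 = -1164*(-2)**2 = -1164*4 = -4656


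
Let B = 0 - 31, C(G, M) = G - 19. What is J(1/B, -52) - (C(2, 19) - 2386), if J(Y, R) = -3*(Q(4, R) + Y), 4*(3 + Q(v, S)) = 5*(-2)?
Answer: 150015/62 ≈ 2419.6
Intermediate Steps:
Q(v, S) = -11/2 (Q(v, S) = -3 + (5*(-2))/4 = -3 + (¼)*(-10) = -3 - 5/2 = -11/2)
C(G, M) = -19 + G
B = -31
J(Y, R) = 33/2 - 3*Y (J(Y, R) = -3*(-11/2 + Y) = 33/2 - 3*Y)
J(1/B, -52) - (C(2, 19) - 2386) = (33/2 - 3/(-31)) - ((-19 + 2) - 2386) = (33/2 - 3*(-1/31)) - (-17 - 2386) = (33/2 + 3/31) - 1*(-2403) = 1029/62 + 2403 = 150015/62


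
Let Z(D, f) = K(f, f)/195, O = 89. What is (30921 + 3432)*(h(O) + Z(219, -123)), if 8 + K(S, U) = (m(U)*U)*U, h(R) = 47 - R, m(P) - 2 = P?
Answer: -21056178957/65 ≈ -3.2394e+8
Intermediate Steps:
m(P) = 2 + P
K(S, U) = -8 + U²*(2 + U) (K(S, U) = -8 + ((2 + U)*U)*U = -8 + (U*(2 + U))*U = -8 + U²*(2 + U))
Z(D, f) = -8/195 + f²*(2 + f)/195 (Z(D, f) = (-8 + f²*(2 + f))/195 = (-8 + f²*(2 + f))*(1/195) = -8/195 + f²*(2 + f)/195)
(30921 + 3432)*(h(O) + Z(219, -123)) = (30921 + 3432)*((47 - 1*89) + (-8/195 + (1/195)*(-123)²*(2 - 123))) = 34353*((47 - 89) + (-8/195 + (1/195)*15129*(-121))) = 34353*(-42 + (-8/195 - 610203/65)) = 34353*(-42 - 1830617/195) = 34353*(-1838807/195) = -21056178957/65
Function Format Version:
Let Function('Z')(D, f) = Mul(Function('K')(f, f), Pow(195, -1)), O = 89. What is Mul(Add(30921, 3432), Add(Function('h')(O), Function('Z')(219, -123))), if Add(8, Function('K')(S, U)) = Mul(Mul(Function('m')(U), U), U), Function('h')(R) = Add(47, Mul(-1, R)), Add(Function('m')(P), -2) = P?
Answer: Rational(-21056178957, 65) ≈ -3.2394e+8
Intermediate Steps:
Function('m')(P) = Add(2, P)
Function('K')(S, U) = Add(-8, Mul(Pow(U, 2), Add(2, U))) (Function('K')(S, U) = Add(-8, Mul(Mul(Add(2, U), U), U)) = Add(-8, Mul(Mul(U, Add(2, U)), U)) = Add(-8, Mul(Pow(U, 2), Add(2, U))))
Function('Z')(D, f) = Add(Rational(-8, 195), Mul(Rational(1, 195), Pow(f, 2), Add(2, f))) (Function('Z')(D, f) = Mul(Add(-8, Mul(Pow(f, 2), Add(2, f))), Pow(195, -1)) = Mul(Add(-8, Mul(Pow(f, 2), Add(2, f))), Rational(1, 195)) = Add(Rational(-8, 195), Mul(Rational(1, 195), Pow(f, 2), Add(2, f))))
Mul(Add(30921, 3432), Add(Function('h')(O), Function('Z')(219, -123))) = Mul(Add(30921, 3432), Add(Add(47, Mul(-1, 89)), Add(Rational(-8, 195), Mul(Rational(1, 195), Pow(-123, 2), Add(2, -123))))) = Mul(34353, Add(Add(47, -89), Add(Rational(-8, 195), Mul(Rational(1, 195), 15129, -121)))) = Mul(34353, Add(-42, Add(Rational(-8, 195), Rational(-610203, 65)))) = Mul(34353, Add(-42, Rational(-1830617, 195))) = Mul(34353, Rational(-1838807, 195)) = Rational(-21056178957, 65)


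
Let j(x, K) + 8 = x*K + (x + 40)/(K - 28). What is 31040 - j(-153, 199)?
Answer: 10515758/171 ≈ 61496.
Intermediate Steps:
j(x, K) = -8 + K*x + (40 + x)/(-28 + K) (j(x, K) = -8 + (x*K + (x + 40)/(K - 28)) = -8 + (K*x + (40 + x)/(-28 + K)) = -8 + K*x + (40 + x)/(-28 + K))
31040 - j(-153, 199) = 31040 - (264 - 153 - 8*199 - 153*199² - 28*199*(-153))/(-28 + 199) = 31040 - (264 - 153 - 1592 - 153*39601 + 852516)/171 = 31040 - (264 - 153 - 1592 - 6058953 + 852516)/171 = 31040 - (-5207918)/171 = 31040 - 1*(-5207918/171) = 31040 + 5207918/171 = 10515758/171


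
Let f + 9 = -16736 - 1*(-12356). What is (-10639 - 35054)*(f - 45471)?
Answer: 2278252980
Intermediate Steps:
f = -4389 (f = -9 + (-16736 - 1*(-12356)) = -9 + (-16736 + 12356) = -9 - 4380 = -4389)
(-10639 - 35054)*(f - 45471) = (-10639 - 35054)*(-4389 - 45471) = -45693*(-49860) = 2278252980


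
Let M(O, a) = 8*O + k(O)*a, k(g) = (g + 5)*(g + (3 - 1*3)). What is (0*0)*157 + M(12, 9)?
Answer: 1932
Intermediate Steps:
k(g) = g*(5 + g) (k(g) = (5 + g)*(g + (3 - 3)) = (5 + g)*(g + 0) = (5 + g)*g = g*(5 + g))
M(O, a) = 8*O + O*a*(5 + O) (M(O, a) = 8*O + (O*(5 + O))*a = 8*O + O*a*(5 + O))
(0*0)*157 + M(12, 9) = (0*0)*157 + 12*(8 + 9*(5 + 12)) = 0*157 + 12*(8 + 9*17) = 0 + 12*(8 + 153) = 0 + 12*161 = 0 + 1932 = 1932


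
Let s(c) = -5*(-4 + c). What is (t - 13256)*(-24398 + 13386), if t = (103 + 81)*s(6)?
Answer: 166237152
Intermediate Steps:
s(c) = 20 - 5*c
t = -1840 (t = (103 + 81)*(20 - 5*6) = 184*(20 - 30) = 184*(-10) = -1840)
(t - 13256)*(-24398 + 13386) = (-1840 - 13256)*(-24398 + 13386) = -15096*(-11012) = 166237152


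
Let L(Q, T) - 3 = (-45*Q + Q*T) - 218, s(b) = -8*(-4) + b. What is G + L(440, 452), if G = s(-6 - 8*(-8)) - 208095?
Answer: -29140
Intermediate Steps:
s(b) = 32 + b
L(Q, T) = -215 - 45*Q + Q*T (L(Q, T) = 3 + ((-45*Q + Q*T) - 218) = 3 + (-218 - 45*Q + Q*T) = -215 - 45*Q + Q*T)
G = -208005 (G = (32 + (-6 - 8*(-8))) - 208095 = (32 + (-6 + 64)) - 208095 = (32 + 58) - 208095 = 90 - 208095 = -208005)
G + L(440, 452) = -208005 + (-215 - 45*440 + 440*452) = -208005 + (-215 - 19800 + 198880) = -208005 + 178865 = -29140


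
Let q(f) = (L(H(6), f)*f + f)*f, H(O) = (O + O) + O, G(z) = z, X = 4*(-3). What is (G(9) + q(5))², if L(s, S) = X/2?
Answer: 13456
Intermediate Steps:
X = -12
H(O) = 3*O (H(O) = 2*O + O = 3*O)
L(s, S) = -6 (L(s, S) = -12/2 = -12*½ = -6)
q(f) = -5*f² (q(f) = (-6*f + f)*f = (-5*f)*f = -5*f²)
(G(9) + q(5))² = (9 - 5*5²)² = (9 - 5*25)² = (9 - 125)² = (-116)² = 13456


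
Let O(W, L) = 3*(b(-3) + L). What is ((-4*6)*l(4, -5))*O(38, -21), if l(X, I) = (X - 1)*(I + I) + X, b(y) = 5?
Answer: -29952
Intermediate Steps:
l(X, I) = X + 2*I*(-1 + X) (l(X, I) = (-1 + X)*(2*I) + X = 2*I*(-1 + X) + X = X + 2*I*(-1 + X))
O(W, L) = 15 + 3*L (O(W, L) = 3*(5 + L) = 15 + 3*L)
((-4*6)*l(4, -5))*O(38, -21) = ((-4*6)*(4 - 2*(-5) + 2*(-5)*4))*(15 + 3*(-21)) = (-24*(4 + 10 - 40))*(15 - 63) = -24*(-26)*(-48) = 624*(-48) = -29952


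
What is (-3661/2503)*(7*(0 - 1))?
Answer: 25627/2503 ≈ 10.239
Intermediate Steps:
(-3661/2503)*(7*(0 - 1)) = (-3661*1/2503)*(7*(-1)) = -3661/2503*(-7) = 25627/2503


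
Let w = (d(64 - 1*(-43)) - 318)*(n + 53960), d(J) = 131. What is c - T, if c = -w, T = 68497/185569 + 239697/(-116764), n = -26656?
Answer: 110632421103880053/21667778716 ≈ 5.1058e+6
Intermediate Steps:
T = -36482348885/21667778716 (T = 68497*(1/185569) + 239697*(-1/116764) = 68497/185569 - 239697/116764 = -36482348885/21667778716 ≈ -1.6837)
w = -5105848 (w = (131 - 318)*(-26656 + 53960) = -187*27304 = -5105848)
c = 5105848 (c = -1*(-5105848) = 5105848)
c - T = 5105848 - 1*(-36482348885/21667778716) = 5105848 + 36482348885/21667778716 = 110632421103880053/21667778716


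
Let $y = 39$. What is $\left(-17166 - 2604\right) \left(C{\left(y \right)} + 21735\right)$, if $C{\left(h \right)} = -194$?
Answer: $-425865570$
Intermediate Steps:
$\left(-17166 - 2604\right) \left(C{\left(y \right)} + 21735\right) = \left(-17166 - 2604\right) \left(-194 + 21735\right) = \left(-19770\right) 21541 = -425865570$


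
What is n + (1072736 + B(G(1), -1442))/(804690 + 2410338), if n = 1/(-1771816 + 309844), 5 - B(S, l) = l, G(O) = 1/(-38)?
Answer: 65434260577/195845038134 ≈ 0.33411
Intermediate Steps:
G(O) = -1/38
B(S, l) = 5 - l
n = -1/1461972 (n = 1/(-1461972) = -1/1461972 ≈ -6.8401e-7)
n + (1072736 + B(G(1), -1442))/(804690 + 2410338) = -1/1461972 + (1072736 + (5 - 1*(-1442)))/(804690 + 2410338) = -1/1461972 + (1072736 + (5 + 1442))/3215028 = -1/1461972 + (1072736 + 1447)*(1/3215028) = -1/1461972 + 1074183*(1/3215028) = -1/1461972 + 358061/1071676 = 65434260577/195845038134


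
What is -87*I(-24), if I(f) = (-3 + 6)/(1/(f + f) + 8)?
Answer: -12528/383 ≈ -32.710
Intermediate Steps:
I(f) = 3/(8 + 1/(2*f)) (I(f) = 3/(1/(2*f) + 8) = 3/(8 + 1/(2*f)))
-87*I(-24) = -522*(-24)/(1 + 16*(-24)) = -522*(-24)/(1 - 384) = -522*(-24)/(-383) = -522*(-24)*(-1)/383 = -87*144/383 = -12528/383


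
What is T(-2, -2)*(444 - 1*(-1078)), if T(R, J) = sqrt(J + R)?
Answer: 3044*I ≈ 3044.0*I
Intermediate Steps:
T(-2, -2)*(444 - 1*(-1078)) = sqrt(-2 - 2)*(444 - 1*(-1078)) = sqrt(-4)*(444 + 1078) = (2*I)*1522 = 3044*I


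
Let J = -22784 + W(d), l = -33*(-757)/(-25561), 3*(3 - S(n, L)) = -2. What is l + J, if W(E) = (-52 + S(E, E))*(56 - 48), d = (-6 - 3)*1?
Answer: -1776871175/76683 ≈ -23172.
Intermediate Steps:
S(n, L) = 11/3 (S(n, L) = 3 - 1/3*(-2) = 3 + 2/3 = 11/3)
l = -24981/25561 (l = 24981*(-1/25561) = -24981/25561 ≈ -0.97731)
d = -9 (d = -9*1 = -9)
W(E) = -1160/3 (W(E) = (-52 + 11/3)*(56 - 48) = -145/3*8 = -1160/3)
J = -69512/3 (J = -22784 - 1160/3 = -69512/3 ≈ -23171.)
l + J = -24981/25561 - 69512/3 = -1776871175/76683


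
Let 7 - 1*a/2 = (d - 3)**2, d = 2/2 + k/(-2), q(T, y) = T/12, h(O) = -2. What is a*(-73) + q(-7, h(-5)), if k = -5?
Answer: -11833/12 ≈ -986.08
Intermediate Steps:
q(T, y) = T/12 (q(T, y) = T*(1/12) = T/12)
d = 7/2 (d = 2/2 - 5/(-2) = 2*(1/2) - 5*(-1/2) = 1 + 5/2 = 7/2 ≈ 3.5000)
a = 27/2 (a = 14 - 2*(7/2 - 3)**2 = 14 - 2*(1/2)**2 = 14 - 2*1/4 = 14 - 1/2 = 27/2 ≈ 13.500)
a*(-73) + q(-7, h(-5)) = (27/2)*(-73) + (1/12)*(-7) = -1971/2 - 7/12 = -11833/12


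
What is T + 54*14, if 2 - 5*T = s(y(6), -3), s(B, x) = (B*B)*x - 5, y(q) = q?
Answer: 779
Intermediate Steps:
s(B, x) = -5 + x*B² (s(B, x) = B²*x - 5 = x*B² - 5 = -5 + x*B²)
T = 23 (T = ⅖ - (-5 - 3*6²)/5 = ⅖ - (-5 - 3*36)/5 = ⅖ - (-5 - 108)/5 = ⅖ - ⅕*(-113) = ⅖ + 113/5 = 23)
T + 54*14 = 23 + 54*14 = 23 + 756 = 779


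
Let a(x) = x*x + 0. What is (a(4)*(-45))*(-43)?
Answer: 30960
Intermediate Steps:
a(x) = x**2 (a(x) = x**2 + 0 = x**2)
(a(4)*(-45))*(-43) = (4**2*(-45))*(-43) = (16*(-45))*(-43) = -720*(-43) = 30960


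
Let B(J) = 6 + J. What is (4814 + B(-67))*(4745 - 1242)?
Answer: 16649759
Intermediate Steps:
(4814 + B(-67))*(4745 - 1242) = (4814 + (6 - 67))*(4745 - 1242) = (4814 - 61)*3503 = 4753*3503 = 16649759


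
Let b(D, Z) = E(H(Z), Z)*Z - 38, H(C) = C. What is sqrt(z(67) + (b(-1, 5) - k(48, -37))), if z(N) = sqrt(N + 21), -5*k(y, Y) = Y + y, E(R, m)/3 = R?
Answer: sqrt(980 + 50*sqrt(22))/5 ≈ 6.9700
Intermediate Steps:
E(R, m) = 3*R
k(y, Y) = -Y/5 - y/5 (k(y, Y) = -(Y + y)/5 = -Y/5 - y/5)
b(D, Z) = -38 + 3*Z**2 (b(D, Z) = (3*Z)*Z - 38 = 3*Z**2 - 38 = -38 + 3*Z**2)
z(N) = sqrt(21 + N)
sqrt(z(67) + (b(-1, 5) - k(48, -37))) = sqrt(sqrt(21 + 67) + ((-38 + 3*5**2) - (-1/5*(-37) - 1/5*48))) = sqrt(sqrt(88) + ((-38 + 3*25) - (37/5 - 48/5))) = sqrt(2*sqrt(22) + ((-38 + 75) - 1*(-11/5))) = sqrt(2*sqrt(22) + (37 + 11/5)) = sqrt(2*sqrt(22) + 196/5) = sqrt(196/5 + 2*sqrt(22))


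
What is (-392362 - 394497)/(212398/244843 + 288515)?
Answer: -192656918137/70641090543 ≈ -2.7273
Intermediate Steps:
(-392362 - 394497)/(212398/244843 + 288515) = -786859/(212398*(1/244843) + 288515) = -786859/(212398/244843 + 288515) = -786859/70641090543/244843 = -786859*244843/70641090543 = -192656918137/70641090543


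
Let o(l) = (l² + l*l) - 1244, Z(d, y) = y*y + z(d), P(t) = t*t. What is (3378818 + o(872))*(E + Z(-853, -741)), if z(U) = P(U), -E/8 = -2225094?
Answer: 93447835401164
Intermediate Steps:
P(t) = t²
E = 17800752 (E = -8*(-2225094) = 17800752)
z(U) = U²
Z(d, y) = d² + y² (Z(d, y) = y*y + d² = y² + d² = d² + y²)
o(l) = -1244 + 2*l² (o(l) = (l² + l²) - 1244 = 2*l² - 1244 = -1244 + 2*l²)
(3378818 + o(872))*(E + Z(-853, -741)) = (3378818 + (-1244 + 2*872²))*(17800752 + ((-853)² + (-741)²)) = (3378818 + (-1244 + 2*760384))*(17800752 + (727609 + 549081)) = (3378818 + (-1244 + 1520768))*(17800752 + 1276690) = (3378818 + 1519524)*19077442 = 4898342*19077442 = 93447835401164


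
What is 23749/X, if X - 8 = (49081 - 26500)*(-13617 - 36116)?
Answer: -23749/1123020865 ≈ -2.1147e-5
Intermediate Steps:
X = -1123020865 (X = 8 + (49081 - 26500)*(-13617 - 36116) = 8 + 22581*(-49733) = 8 - 1123020873 = -1123020865)
23749/X = 23749/(-1123020865) = 23749*(-1/1123020865) = -23749/1123020865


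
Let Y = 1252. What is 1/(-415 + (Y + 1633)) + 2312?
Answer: 5710641/2470 ≈ 2312.0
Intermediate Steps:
1/(-415 + (Y + 1633)) + 2312 = 1/(-415 + (1252 + 1633)) + 2312 = 1/(-415 + 2885) + 2312 = 1/2470 + 2312 = 5710641/2470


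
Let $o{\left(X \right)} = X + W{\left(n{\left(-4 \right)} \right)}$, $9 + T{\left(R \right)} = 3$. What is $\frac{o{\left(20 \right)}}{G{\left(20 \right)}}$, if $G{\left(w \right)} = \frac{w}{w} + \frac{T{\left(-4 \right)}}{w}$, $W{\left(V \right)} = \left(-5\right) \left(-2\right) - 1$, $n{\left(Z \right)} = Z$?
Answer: $\frac{290}{7} \approx 41.429$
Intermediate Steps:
$T{\left(R \right)} = -6$ ($T{\left(R \right)} = -9 + 3 = -6$)
$W{\left(V \right)} = 9$ ($W{\left(V \right)} = 10 - 1 = 9$)
$G{\left(w \right)} = 1 - \frac{6}{w}$ ($G{\left(w \right)} = \frac{w}{w} - \frac{6}{w} = 1 - \frac{6}{w}$)
$o{\left(X \right)} = 9 + X$ ($o{\left(X \right)} = X + 9 = 9 + X$)
$\frac{o{\left(20 \right)}}{G{\left(20 \right)}} = \frac{9 + 20}{\frac{1}{20} \left(-6 + 20\right)} = \frac{29}{\frac{1}{20} \cdot 14} = \frac{29}{\frac{7}{10}} = 29 \cdot \frac{10}{7} = \frac{290}{7}$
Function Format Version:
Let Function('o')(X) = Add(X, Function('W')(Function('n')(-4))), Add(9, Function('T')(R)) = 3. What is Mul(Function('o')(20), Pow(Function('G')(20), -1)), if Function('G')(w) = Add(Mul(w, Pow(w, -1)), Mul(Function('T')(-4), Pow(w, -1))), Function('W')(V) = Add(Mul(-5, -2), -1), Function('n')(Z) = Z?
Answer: Rational(290, 7) ≈ 41.429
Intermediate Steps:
Function('T')(R) = -6 (Function('T')(R) = Add(-9, 3) = -6)
Function('W')(V) = 9 (Function('W')(V) = Add(10, -1) = 9)
Function('G')(w) = Add(1, Mul(-6, Pow(w, -1))) (Function('G')(w) = Add(Mul(w, Pow(w, -1)), Mul(-6, Pow(w, -1))) = Add(1, Mul(-6, Pow(w, -1))))
Function('o')(X) = Add(9, X) (Function('o')(X) = Add(X, 9) = Add(9, X))
Mul(Function('o')(20), Pow(Function('G')(20), -1)) = Mul(Add(9, 20), Pow(Mul(Pow(20, -1), Add(-6, 20)), -1)) = Mul(29, Pow(Mul(Rational(1, 20), 14), -1)) = Mul(29, Pow(Rational(7, 10), -1)) = Mul(29, Rational(10, 7)) = Rational(290, 7)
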